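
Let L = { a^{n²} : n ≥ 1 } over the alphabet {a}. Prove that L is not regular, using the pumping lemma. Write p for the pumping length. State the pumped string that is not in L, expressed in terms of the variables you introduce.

Suppose for contradiction that L is regular, and let p be the pumping length.
Take w = a^{p²} ∈ L with |w| = p² ≥ p.
By the pumping lemma, w = xyz with |xy| ≤ p and y is nonempty.
Then y = a^k for some k with 1 ≤ k ≤ p.
Pump with i = 2: xy^2z = a^{p²+k}. Since 1 ≤ k ≤ p, p² < p²+k ≤ p²+p < (p+1)², so p²+k lies strictly between consecutive squares and is not a perfect square. So xy^2z ∉ L.
This contradicts the pumping lemma, so L is not regular.

a^{p²+k}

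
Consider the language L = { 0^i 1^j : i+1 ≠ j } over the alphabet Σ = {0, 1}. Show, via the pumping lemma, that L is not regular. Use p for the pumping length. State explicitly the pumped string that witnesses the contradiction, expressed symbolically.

Suppose for contradiction that L is regular, and let p be the pumping length.
Choose w = 0^p 1^{p+p!+1}. Since p ≠ (p+p!+1)-1 = p+p!, w ∈ L; and |w| ≥ p.
Write w = xyz as guaranteed by the lemma, with |xy| ≤ p and |y| ≥ 1.
Because |xy| ≤ p and w begins with p copies of 0, we have y = 0^k with 1 ≤ k ≤ p.
Since 1 ≤ k ≤ p, k divides p!; set t = 1 + p!/k. Then xy^t z has p + (p!/k)·k = p + p! copies of 0. Now the 0-count is p+p! and (1-count)-1 = (p+p!+1)-1 = p+p!, so i+1 ≠ j fails. So xy^t z = 0^{p+p!} 1^{p+p!+1} ∉ L.
This contradicts the pumping lemma, so L is not regular.

0^{p+p!} 1^{p+p!+1}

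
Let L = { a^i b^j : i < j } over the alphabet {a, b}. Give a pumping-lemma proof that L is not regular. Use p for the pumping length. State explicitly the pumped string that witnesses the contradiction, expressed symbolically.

a^{p+k} b^{p+1}

Assume L is regular; let p be its pumping constant.
Choose w = a^p b^{p+1} ∈ L, with |w| = 2p+1 ≥ p.
The pumping lemma gives a decomposition w = xyz where |xy| ≤ p and |y| ≥ 1.
Since the first p symbols of w are all a's and |xy| ≤ p, y lies entirely in the leading a-block: y = a^k for some k with 1 ≤ k ≤ p.
Consider xy^2z = a^{p+k} b^{p+1}. Since k ≥ 1, the a-count p+k is at least p+1, so i < j fails; thus xy^2z ∉ L.
Contradiction. Therefore L is not regular.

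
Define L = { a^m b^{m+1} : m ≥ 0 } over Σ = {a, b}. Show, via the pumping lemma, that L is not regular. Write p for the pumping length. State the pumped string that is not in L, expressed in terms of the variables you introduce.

Assume L is regular; let p be its pumping constant.
Let w = a^p b^{p+1} ∈ L; note |w| = 2p+1 ≥ p.
By the pumping lemma, w = xyz with |xy| ≤ p and |y| ≥ 1.
Because |xy| ≤ p and w begins with p copies of a, we have y = a^k with 1 ≤ k ≤ p.
Pump with i = 2: xy^2z = a^{p+k} b^{p+1}. For this to lie in L we would need p+1 = (p+k)+1, which forces k = 0. But k ≥ 1, so xy^2z ∉ L.
Contradiction. Therefore L is not regular.

a^{p+k} b^{p+1}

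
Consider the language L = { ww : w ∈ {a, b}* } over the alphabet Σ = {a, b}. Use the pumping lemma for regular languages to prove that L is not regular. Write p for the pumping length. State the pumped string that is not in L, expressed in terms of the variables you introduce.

a^{p+k} b^p a^p b^p

Suppose for contradiction that L is regular, and let p be the pumping length.
Take w = a^p b^p a^p b^p = uu where u = a^pb^p; then w ∈ L and |w| = 4p ≥ p.
By the pumping lemma, w = xyz with |xy| ≤ p and |y| ≥ 1.
The first p characters of w are a's, so xy (and hence y) consists only of a's. Write y = a^k, 1 ≤ k ≤ p.
Pump with i = 2: xy^2z = a^{p+k} b^p a^p b^p, of length 4p+k. Suppose this equals vv. The string starts with a and ends with b, so v does too; thus the boundary between the two copies of v is a b→a transition. There is exactly one such transition, at position 2p+k, so |v| = 2p+k and |vv| = 4p+2k ≠ 4p+k since k ≥ 1. So xy^2z ∉ L.
Contradiction. Therefore L is not regular.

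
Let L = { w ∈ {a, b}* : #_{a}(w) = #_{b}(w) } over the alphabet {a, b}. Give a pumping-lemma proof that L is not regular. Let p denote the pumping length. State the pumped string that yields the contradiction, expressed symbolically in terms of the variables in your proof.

a^{p+k} b^p

Assume L is regular. Let p be the pumping length given by the pumping lemma.
Choose w = a^p b^p ∈ L with |w| = 2p ≥ p.
The pumping lemma gives a decomposition w = xyz where |xy| ≤ p and |y| ≥ 1.
The first p characters of w are a's, so xy (and hence y) consists only of a's. Write y = a^k, 1 ≤ k ≤ p.
Pump with i = 2: xy^2z = a^{p+k} b^p has p+k occurrences of a but only p of b. Since k ≥ 1 the counts differ, so xy^2z ∉ L.
This is a contradiction; hence L is not regular.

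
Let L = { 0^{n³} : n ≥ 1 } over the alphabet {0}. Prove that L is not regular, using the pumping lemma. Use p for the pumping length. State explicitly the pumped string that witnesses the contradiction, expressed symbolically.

Suppose for contradiction that L is regular, and let p be the pumping length.
Take w = 0^{p³} ∈ L with |w| = p³ ≥ p.
By the pumping lemma, w = xyz with |xy| ≤ p and y is nonempty.
Then y = 0^k for some k with 1 ≤ k ≤ p.
Pump with i = 2: xy^2z = 0^{p³+k}. Since 1 ≤ k ≤ p, p³ < p³+k ≤ p³+p < p³+3p²+3p+1 = (p+1)³, so p³+k is not a perfect cube. So xy^2z ∉ L.
This is a contradiction; hence L is not regular.

0^{p³+k}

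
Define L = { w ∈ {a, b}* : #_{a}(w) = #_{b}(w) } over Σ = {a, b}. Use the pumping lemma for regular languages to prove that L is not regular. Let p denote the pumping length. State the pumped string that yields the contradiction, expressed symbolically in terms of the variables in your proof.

a^{p+k} b^p

Suppose for contradiction that L is regular, and let p be the pumping length.
Choose w = a^p b^p ∈ L with |w| = 2p ≥ p.
By the pumping lemma, w = xyz with |xy| ≤ p and |y| > 0.
Since the first p symbols of w are all a's and |xy| ≤ p, y lies entirely in the leading a-block: y = a^k for some k with 1 ≤ k ≤ p.
Pump with i = 2: xy^2z = a^{p+k} b^p has p+k occurrences of a but only p of b. Since k ≥ 1 the counts differ, so xy^2z ∉ L.
This contradicts the pumping lemma, so L is not regular.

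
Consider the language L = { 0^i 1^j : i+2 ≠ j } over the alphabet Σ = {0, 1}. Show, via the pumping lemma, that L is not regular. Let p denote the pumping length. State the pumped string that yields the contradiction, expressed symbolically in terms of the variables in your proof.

0^{p+p!} 1^{p+p!+2}

Suppose for contradiction that L is regular, and let p be the pumping length.
Choose w = 0^p 1^{p+p!+2}. Since p ≠ (p+p!+2)-2 = p+p!, w ∈ L; and |w| ≥ p.
Write w = xyz as guaranteed by the lemma, with |xy| ≤ p and |y| ≥ 1.
Because |xy| ≤ p and w begins with p copies of 0, we have y = 0^k with 1 ≤ k ≤ p.
Since 1 ≤ k ≤ p, k divides p!; set t = 1 + p!/k. Then xy^t z has p + (p!/k)·k = p + p! copies of 0. Now the 0-count is p+p! and (1-count)-2 = (p+p!+2)-2 = p+p!, so i+2 ≠ j fails. So xy^t z = 0^{p+p!} 1^{p+p!+2} ∉ L.
This contradicts the pumping lemma, so L is not regular.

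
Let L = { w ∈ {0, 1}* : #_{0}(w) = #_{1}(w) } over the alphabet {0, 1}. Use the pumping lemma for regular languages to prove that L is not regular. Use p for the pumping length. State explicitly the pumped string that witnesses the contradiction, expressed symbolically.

Assume L is regular; let p be its pumping constant.
Choose w = 0^p 1^p ∈ L with |w| = 2p ≥ p.
By the pumping lemma, w = xyz with |xy| ≤ p and |y| > 0.
Because |xy| ≤ p and w begins with p copies of 0, we have y = 0^k with 1 ≤ k ≤ p.
Pump with i = 2: xy^2z = 0^{p+k} 1^p has p+k occurrences of 0 but only p of 1. Since k ≥ 1 the counts differ, so xy^2z ∉ L.
This contradicts the pumping lemma, so L is not regular.

0^{p+k} 1^p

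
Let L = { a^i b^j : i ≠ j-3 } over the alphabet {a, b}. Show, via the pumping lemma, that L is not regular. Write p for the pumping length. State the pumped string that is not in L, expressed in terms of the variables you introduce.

a^{p+p!} b^{p+p!+3}

Assume L is regular; let p be its pumping constant.
Choose w = a^p b^{p+p!+3}. Since p ≠ (p+p!+3)-3 = p+p!, w ∈ L; and |w| ≥ p.
By the pumping lemma, w = xyz with |xy| ≤ p and |y| ≥ 1.
Since the first p symbols of w are all a's and |xy| ≤ p, y lies entirely in the leading a-block: y = a^k for some k with 1 ≤ k ≤ p.
Since 1 ≤ k ≤ p, k divides p!; set t = 1 + p!/k. Then xy^t z has p + (p!/k)·k = p + p! copies of a. Now the a-count is p+p! and (b-count)-3 = (p+p!+3)-3 = p+p!, so i ≠ j-3 fails. So xy^t z = a^{p+p!} b^{p+p!+3} ∉ L.
Contradiction. Therefore L is not regular.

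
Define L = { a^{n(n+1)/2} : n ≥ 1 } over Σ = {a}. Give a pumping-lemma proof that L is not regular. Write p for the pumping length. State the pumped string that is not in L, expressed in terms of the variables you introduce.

a^{p(p+1)/2+k}

Toward a contradiction, assume L is regular with pumping length p.
Take w = a^{p(p+1)/2} ∈ L with |w| = p(p+1)/2 ≥ p.
Write w = xyz as guaranteed by the lemma, with |xy| ≤ p and |y| > 0.
Then y = a^k for some k with 1 ≤ k ≤ p.
Pump with i = 2: xy^2z = a^{p(p+1)/2+k}. Since 1 ≤ k ≤ p, p(p+1)/2 < p(p+1)/2+k ≤ p(p+1)/2+p < (p+1)(p+2)/2, so p(p+1)/2+k is strictly between consecutive triangular numbers. So xy^2z ∉ L.
This contradicts the pumping lemma, so L is not regular.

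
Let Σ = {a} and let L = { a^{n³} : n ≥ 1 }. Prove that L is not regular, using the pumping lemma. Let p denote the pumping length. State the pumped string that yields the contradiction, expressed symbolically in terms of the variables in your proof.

a^{p³+k}

Assume L is regular. Let p be the pumping length given by the pumping lemma.
Take w = a^{p³} ∈ L with |w| = p³ ≥ p.
The pumping lemma gives a decomposition w = xyz where |xy| ≤ p and |y| ≥ 1.
Then y = a^k for some k with 1 ≤ k ≤ p.
Pump with i = 2: xy^2z = a^{p³+k}. Since 1 ≤ k ≤ p, p³ < p³+k ≤ p³+p < p³+3p²+3p+1 = (p+1)³, so p³+k is not a perfect cube. So xy^2z ∉ L.
This is a contradiction; hence L is not regular.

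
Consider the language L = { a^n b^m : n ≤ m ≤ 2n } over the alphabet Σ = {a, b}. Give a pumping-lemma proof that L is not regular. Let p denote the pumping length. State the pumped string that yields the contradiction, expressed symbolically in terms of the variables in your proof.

a^{p+k} b^p

Toward a contradiction, assume L is regular with pumping length p.
Take w = a^p b^p ∈ L (since p ≤ p ≤ 2p), with |w| = 2p ≥ p.
By the pumping lemma, w = xyz with |xy| ≤ p and |y| > 0.
Because |xy| ≤ p and w begins with p copies of a, we have y = a^k with 1 ≤ k ≤ p.
Pump with i = 2: xy^2z = a^{p+k} b^p. Now n = p+k > p = m, so the condition n ≤ m fails. Thus xy^2z ∉ L.
This is a contradiction; hence L is not regular.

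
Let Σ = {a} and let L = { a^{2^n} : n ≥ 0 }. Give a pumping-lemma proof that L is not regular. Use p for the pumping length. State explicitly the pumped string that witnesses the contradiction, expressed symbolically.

Assume L is regular. Let p be the pumping length given by the pumping lemma.
Take w = a^{2^p} ∈ L with |w| = 2^p ≥ p.
The pumping lemma gives a decomposition w = xyz where |xy| ≤ p and |y| > 0.
Then y = a^k for some k with 1 ≤ k ≤ p.
Pump with i = 2: xy^2z = a^{2^p+k}. Since 1 ≤ k ≤ p < 2^p, we have 2^p < 2^p+k < 2^{p+1}, so 2^p+k is not a power of 2. So xy^2z ∉ L.
Contradiction. Therefore L is not regular.

a^{2^p+k}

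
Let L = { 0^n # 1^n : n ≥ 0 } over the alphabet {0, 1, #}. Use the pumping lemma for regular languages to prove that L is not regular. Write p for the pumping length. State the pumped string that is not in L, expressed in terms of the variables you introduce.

Suppose for contradiction that L is regular, and let p be the pumping length.
Take w = 0^p # 1^p ∈ L with |w| = 2p+1 ≥ p.
The pumping lemma gives a decomposition w = xyz where |xy| ≤ p and y is nonempty.
The first p characters of w are 0's, so xy (and hence y) consists only of 0's. Write y = 0^k, 1 ≤ k ≤ p.
Pump with i = 2: xy^2z = 0^{p+k} # 1^p, which would require p+k = p. But k ≥ 1, so xy^2z ∉ L.
This contradicts the pumping lemma, so L is not regular.

0^{p+k} # 1^p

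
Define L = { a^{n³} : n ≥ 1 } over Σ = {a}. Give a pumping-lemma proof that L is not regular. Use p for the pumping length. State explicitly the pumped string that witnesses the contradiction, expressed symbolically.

a^{p³+k}

Assume L is regular. Let p be the pumping length given by the pumping lemma.
Take w = a^{p³} ∈ L with |w| = p³ ≥ p.
By the pumping lemma, w = xyz with |xy| ≤ p and |y| > 0.
Then y = a^k for some k with 1 ≤ k ≤ p.
Pump with i = 2: xy^2z = a^{p³+k}. Since 1 ≤ k ≤ p, p³ < p³+k ≤ p³+p < p³+3p²+3p+1 = (p+1)³, so p³+k is not a perfect cube. So xy^2z ∉ L.
This is a contradiction; hence L is not regular.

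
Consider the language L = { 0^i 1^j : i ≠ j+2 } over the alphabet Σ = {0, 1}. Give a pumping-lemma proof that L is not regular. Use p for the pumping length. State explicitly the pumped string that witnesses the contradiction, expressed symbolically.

0^{p+p!} 1^{p+p!-2}

Toward a contradiction, assume L is regular with pumping length p.
Choose w = 0^p 1^{p+p!-2}. Since p ≠ (p+p!-2)+2 = p+p!, w ∈ L; and |w| ≥ p.
The pumping lemma gives a decomposition w = xyz where |xy| ≤ p and |y| > 0.
Since the first p symbols of w are all 0's and |xy| ≤ p, y lies entirely in the leading 0-block: y = 0^k for some k with 1 ≤ k ≤ p.
Since 1 ≤ k ≤ p, k divides p!; set t = 1 + p!/k. Then xy^t z has p + (p!/k)·k = p + p! copies of 0. Now the 0-count is p+p! and (1-count)+2 = (p+p!-2)+2 = p+p!, so i ≠ j+2 fails. So xy^t z = 0^{p+p!} 1^{p+p!-2} ∉ L.
This contradicts the pumping lemma, so L is not regular.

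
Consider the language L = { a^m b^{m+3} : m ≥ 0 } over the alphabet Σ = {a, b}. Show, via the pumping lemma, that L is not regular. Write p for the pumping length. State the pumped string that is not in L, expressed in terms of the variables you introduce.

Suppose for contradiction that L is regular, and let p be the pumping length.
Let w = a^p b^{p+3} ∈ L; note |w| = 2p+3 ≥ p.
By the pumping lemma, w = xyz with |xy| ≤ p and |y| > 0.
The first p characters of w are a's, so xy (and hence y) consists only of a's. Write y = a^k, 1 ≤ k ≤ p.
Pump with i = 2: xy^2z = a^{p+k} b^{p+3}. For this to lie in L we would need p+3 = (p+k)+3, which forces k = 0. But k ≥ 1, so xy^2z ∉ L.
Contradiction. Therefore L is not regular.

a^{p+k} b^{p+3}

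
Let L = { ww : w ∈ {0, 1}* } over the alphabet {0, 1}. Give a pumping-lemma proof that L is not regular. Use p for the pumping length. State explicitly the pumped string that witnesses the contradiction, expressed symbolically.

Assume L is regular; let p be its pumping constant.
Take w = 0^p 1^p 0^p 1^p = uu where u = 0^p1^p; then w ∈ L and |w| = 4p ≥ p.
Write w = xyz as guaranteed by the lemma, with |xy| ≤ p and |y| ≥ 1.
Because |xy| ≤ p and w begins with p copies of 0, we have y = 0^k with 1 ≤ k ≤ p.
Pump with i = 2: xy^2z = 0^{p+k} 1^p 0^p 1^p, of length 4p+k. Suppose this equals vv. The string starts with 0 and ends with 1, so v does too; thus the boundary between the two copies of v is a 1→0 transition. There is exactly one such transition, at position 2p+k, so |v| = 2p+k and |vv| = 4p+2k ≠ 4p+k since k ≥ 1. So xy^2z ∉ L.
This is a contradiction; hence L is not regular.

0^{p+k} 1^p 0^p 1^p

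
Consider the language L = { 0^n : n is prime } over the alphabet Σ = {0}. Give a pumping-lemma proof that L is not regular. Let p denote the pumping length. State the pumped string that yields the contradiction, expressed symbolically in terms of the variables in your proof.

Assume L is regular. Let p be the pumping length given by the pumping lemma.
Let q be a prime with q ≥ p+2 (infinitely many primes exist), and take w = 0^q ∈ L with |w| = q ≥ p.
Write w = xyz as guaranteed by the lemma, with |xy| ≤ p and |y| > 0.
Then y = 0^k for some k with 1 ≤ k ≤ p.
Since 1 ≤ k ≤ p, |xz| = q-k. Pump with i = q+1: |xy^{q+1}z| = (q-k)+(q+1)k = q+qk = q(1+k), which is composite (both factors ≥ 2). So xy^{q+1}z = 0^{q(1+k)} ∉ L.
This is a contradiction; hence L is not regular.

0^{q(1+k)}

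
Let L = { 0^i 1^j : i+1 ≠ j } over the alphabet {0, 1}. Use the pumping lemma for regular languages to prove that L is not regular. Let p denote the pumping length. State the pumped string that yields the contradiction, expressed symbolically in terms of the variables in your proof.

0^{p+p!} 1^{p+p!+1}

Assume L is regular; let p be its pumping constant.
Choose w = 0^p 1^{p+p!+1}. Since p ≠ (p+p!+1)-1 = p+p!, w ∈ L; and |w| ≥ p.
By the pumping lemma, w = xyz with |xy| ≤ p and y is nonempty.
Since the first p symbols of w are all 0's and |xy| ≤ p, y lies entirely in the leading 0-block: y = 0^k for some k with 1 ≤ k ≤ p.
Since 1 ≤ k ≤ p, k divides p!; set t = 1 + p!/k. Then xy^t z has p + (p!/k)·k = p + p! copies of 0. Now the 0-count is p+p! and (1-count)-1 = (p+p!+1)-1 = p+p!, so i+1 ≠ j fails. So xy^t z = 0^{p+p!} 1^{p+p!+1} ∉ L.
This contradicts the pumping lemma, so L is not regular.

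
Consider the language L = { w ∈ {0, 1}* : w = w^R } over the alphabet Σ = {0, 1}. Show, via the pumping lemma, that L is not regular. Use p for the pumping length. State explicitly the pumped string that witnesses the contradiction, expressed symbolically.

0^{p+k} 1 0^p

Toward a contradiction, assume L is regular with pumping length p.
Take w = 0^p 1 0^p, a palindrome of length 2p+1 ≥ p.
By the pumping lemma, w = xyz with |xy| ≤ p and |y| ≥ 1.
The first p characters of w are 0's, so xy (and hence y) consists only of 0's. Write y = 0^k, 1 ≤ k ≤ p.
Pump with i = 2: xy^2z = 0^{p+k} 1 0^p. Its reverse is 0^p 1 0^{p+k}, which differs from xy^2z since k ≥ 1. So xy^2z is not a palindrome and xy^2z ∉ L.
This is a contradiction; hence L is not regular.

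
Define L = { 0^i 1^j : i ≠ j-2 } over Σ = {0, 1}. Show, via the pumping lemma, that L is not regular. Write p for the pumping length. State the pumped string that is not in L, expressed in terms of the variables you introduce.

Suppose for contradiction that L is regular, and let p be the pumping length.
Choose w = 0^p 1^{p+p!+2}. Since p ≠ (p+p!+2)-2 = p+p!, w ∈ L; and |w| ≥ p.
Write w = xyz as guaranteed by the lemma, with |xy| ≤ p and |y| > 0.
Since the first p symbols of w are all 0's and |xy| ≤ p, y lies entirely in the leading 0-block: y = 0^k for some k with 1 ≤ k ≤ p.
Since 1 ≤ k ≤ p, k divides p!; set t = 1 + p!/k. Then xy^t z has p + (p!/k)·k = p + p! copies of 0. Now the 0-count is p+p! and (1-count)-2 = (p+p!+2)-2 = p+p!, so i ≠ j-2 fails. So xy^t z = 0^{p+p!} 1^{p+p!+2} ∉ L.
This is a contradiction; hence L is not regular.

0^{p+p!} 1^{p+p!+2}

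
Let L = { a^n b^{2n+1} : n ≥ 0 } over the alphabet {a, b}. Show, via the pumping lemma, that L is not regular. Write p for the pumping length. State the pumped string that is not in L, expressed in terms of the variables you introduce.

a^{p+k} b^{2p+1}

Assume L is regular; let p be its pumping constant.
Let w = a^p b^{2p+1} ∈ L; note |w| = 3p+1 ≥ p.
By the pumping lemma, w = xyz with |xy| ≤ p and y is nonempty.
The first p characters of w are a's, so xy (and hence y) consists only of a's. Write y = a^k, 1 ≤ k ≤ p.
Pump with i = 2: xy^2z = a^{p+k} b^{2p+1}. For this to lie in L we would need 2p+1 = 2(p+k)+1, which forces k = 0. But k ≥ 1, so xy^2z ∉ L.
This contradicts the pumping lemma, so L is not regular.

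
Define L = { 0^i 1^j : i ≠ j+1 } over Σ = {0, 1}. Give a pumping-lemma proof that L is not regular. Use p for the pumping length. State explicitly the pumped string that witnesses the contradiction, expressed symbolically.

Toward a contradiction, assume L is regular with pumping length p.
Choose w = 0^p 1^{p+p!-1}. Since p ≠ (p+p!-1)+1 = p+p!, w ∈ L; and |w| ≥ p.
By the pumping lemma, w = xyz with |xy| ≤ p and |y| > 0.
The first p characters of w are 0's, so xy (and hence y) consists only of 0's. Write y = 0^k, 1 ≤ k ≤ p.
Since 1 ≤ k ≤ p, k divides p!; set t = 1 + p!/k. Then xy^t z has p + (p!/k)·k = p + p! copies of 0. Now the 0-count is p+p! and (1-count)+1 = (p+p!-1)+1 = p+p!, so i ≠ j+1 fails. So xy^t z = 0^{p+p!} 1^{p+p!-1} ∉ L.
This contradicts the pumping lemma, so L is not regular.

0^{p+p!} 1^{p+p!-1}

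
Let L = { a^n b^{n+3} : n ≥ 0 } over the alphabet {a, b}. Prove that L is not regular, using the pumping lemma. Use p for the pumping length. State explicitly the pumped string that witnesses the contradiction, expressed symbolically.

a^{p+k} b^{p+3}

Suppose for contradiction that L is regular, and let p be the pumping length.
Choose w = a^p b^{p+3}, which is in L with |w| = 2p+3 ≥ p.
By the pumping lemma, w = xyz with |xy| ≤ p and |y| ≥ 1.
Since the first p symbols of w are all a's and |xy| ≤ p, y lies entirely in the leading a-block: y = a^k for some k with 1 ≤ k ≤ p.
Pump with i = 2: xy^2z = a^{p+k} b^{p+3}. For this to lie in L we would need p+3 = (p+k)+3, which forces k = 0. But k ≥ 1, so xy^2z ∉ L.
This contradicts the pumping lemma, so L is not regular.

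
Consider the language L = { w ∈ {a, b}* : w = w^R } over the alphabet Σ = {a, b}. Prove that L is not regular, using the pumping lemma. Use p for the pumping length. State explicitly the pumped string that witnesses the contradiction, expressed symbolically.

Assume L is regular. Let p be the pumping length given by the pumping lemma.
Take w = a^p b a^p, a palindrome of length 2p+1 ≥ p.
Write w = xyz as guaranteed by the lemma, with |xy| ≤ p and |y| ≥ 1.
Since the first p symbols of w are all a's and |xy| ≤ p, y lies entirely in the leading a-block: y = a^k for some k with 1 ≤ k ≤ p.
Pump with i = 2: xy^2z = a^{p+k} b a^p. Its reverse is a^p b a^{p+k}, which differs from xy^2z since k ≥ 1. So xy^2z is not a palindrome and xy^2z ∉ L.
Contradiction. Therefore L is not regular.

a^{p+k} b a^p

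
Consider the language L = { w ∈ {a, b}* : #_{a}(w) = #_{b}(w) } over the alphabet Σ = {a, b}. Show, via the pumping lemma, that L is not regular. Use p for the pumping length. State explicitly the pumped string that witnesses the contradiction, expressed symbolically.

a^{p+k} b^p

Toward a contradiction, assume L is regular with pumping length p.
Choose w = a^p b^p ∈ L with |w| = 2p ≥ p.
Write w = xyz as guaranteed by the lemma, with |xy| ≤ p and |y| > 0.
The first p characters of w are a's, so xy (and hence y) consists only of a's. Write y = a^k, 1 ≤ k ≤ p.
Pump with i = 2: xy^2z = a^{p+k} b^p has p+k occurrences of a but only p of b. Since k ≥ 1 the counts differ, so xy^2z ∉ L.
This contradicts the pumping lemma, so L is not regular.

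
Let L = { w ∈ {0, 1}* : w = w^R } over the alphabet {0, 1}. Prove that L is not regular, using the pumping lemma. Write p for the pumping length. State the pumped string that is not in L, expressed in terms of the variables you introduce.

0^{p+k} 1 0^p

Toward a contradiction, assume L is regular with pumping length p.
Take w = 0^p 1 0^p, a palindrome of length 2p+1 ≥ p.
By the pumping lemma, w = xyz with |xy| ≤ p and |y| > 0.
The first p characters of w are 0's, so xy (and hence y) consists only of 0's. Write y = 0^k, 1 ≤ k ≤ p.
Pump with i = 2: xy^2z = 0^{p+k} 1 0^p. Its reverse is 0^p 1 0^{p+k}, which differs from xy^2z since k ≥ 1. So xy^2z is not a palindrome and xy^2z ∉ L.
This is a contradiction; hence L is not regular.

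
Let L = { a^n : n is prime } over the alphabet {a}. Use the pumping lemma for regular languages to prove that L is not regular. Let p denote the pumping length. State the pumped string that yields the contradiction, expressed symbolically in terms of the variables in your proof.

a^{q(1+k)}

Suppose for contradiction that L is regular, and let p be the pumping length.
Let q be a prime with q ≥ p+2 (infinitely many primes exist), and take w = a^q ∈ L with |w| = q ≥ p.
By the pumping lemma, w = xyz with |xy| ≤ p and y is nonempty.
Then y = a^k for some k with 1 ≤ k ≤ p.
Since 1 ≤ k ≤ p, |xz| = q-k. Pump with i = q+1: |xy^{q+1}z| = (q-k)+(q+1)k = q+qk = q(1+k), which is composite (both factors ≥ 2). So xy^{q+1}z = a^{q(1+k)} ∉ L.
This contradicts the pumping lemma, so L is not regular.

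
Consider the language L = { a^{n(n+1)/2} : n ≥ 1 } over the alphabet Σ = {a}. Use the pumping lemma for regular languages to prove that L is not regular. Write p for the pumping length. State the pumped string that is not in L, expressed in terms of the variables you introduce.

a^{p(p+1)/2+k}

Toward a contradiction, assume L is regular with pumping length p.
Take w = a^{p(p+1)/2} ∈ L with |w| = p(p+1)/2 ≥ p.
By the pumping lemma, w = xyz with |xy| ≤ p and |y| > 0.
Then y = a^k for some k with 1 ≤ k ≤ p.
Pump with i = 2: xy^2z = a^{p(p+1)/2+k}. Since 1 ≤ k ≤ p, p(p+1)/2 < p(p+1)/2+k ≤ p(p+1)/2+p < (p+1)(p+2)/2, so p(p+1)/2+k is strictly between consecutive triangular numbers. So xy^2z ∉ L.
Contradiction. Therefore L is not regular.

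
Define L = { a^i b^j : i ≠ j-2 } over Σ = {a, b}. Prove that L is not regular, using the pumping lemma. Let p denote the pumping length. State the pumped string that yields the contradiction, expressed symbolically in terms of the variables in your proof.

a^{p+p!} b^{p+p!+2}

Assume L is regular; let p be its pumping constant.
Choose w = a^p b^{p+p!+2}. Since p ≠ (p+p!+2)-2 = p+p!, w ∈ L; and |w| ≥ p.
By the pumping lemma, w = xyz with |xy| ≤ p and y is nonempty.
The first p characters of w are a's, so xy (and hence y) consists only of a's. Write y = a^k, 1 ≤ k ≤ p.
Since 1 ≤ k ≤ p, k divides p!; set t = 1 + p!/k. Then xy^t z has p + (p!/k)·k = p + p! copies of a. Now the a-count is p+p! and (b-count)-2 = (p+p!+2)-2 = p+p!, so i ≠ j-2 fails. So xy^t z = a^{p+p!} b^{p+p!+2} ∉ L.
This contradicts the pumping lemma, so L is not regular.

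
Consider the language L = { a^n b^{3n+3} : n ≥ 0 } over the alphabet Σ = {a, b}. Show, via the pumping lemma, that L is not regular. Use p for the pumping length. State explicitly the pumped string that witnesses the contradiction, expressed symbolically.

Assume L is regular. Let p be the pumping length given by the pumping lemma.
Choose w = a^p b^{3p+3}, which is in L with |w| = 4p+3 ≥ p.
Write w = xyz as guaranteed by the lemma, with |xy| ≤ p and |y| ≥ 1.
Because |xy| ≤ p and w begins with p copies of a, we have y = a^k with 1 ≤ k ≤ p.
Pump with i = 2: xy^2z = a^{p+k} b^{3p+3}. For this to lie in L we would need 3p+3 = 3(p+k)+3, which forces k = 0. But k ≥ 1, so xy^2z ∉ L.
This is a contradiction; hence L is not regular.

a^{p+k} b^{3p+3}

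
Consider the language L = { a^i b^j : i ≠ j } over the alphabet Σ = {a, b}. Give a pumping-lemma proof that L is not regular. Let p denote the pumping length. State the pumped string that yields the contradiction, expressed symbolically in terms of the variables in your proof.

a^{p+p!} b^{p+p!}

Suppose for contradiction that L is regular, and let p be the pumping length.
Choose w = a^p b^{p+p!}. Since p ≠ p+p!, w ∈ L; and |w| ≥ p.
The pumping lemma gives a decomposition w = xyz where |xy| ≤ p and |y| ≥ 1.
Since the first p symbols of w are all a's and |xy| ≤ p, y lies entirely in the leading a-block: y = a^k for some k with 1 ≤ k ≤ p.
Since 1 ≤ k ≤ p, k divides p!; set t = 1 + p!/k. Then xy^t z has p + (p!/k)·k = p + p! copies of a. Now the a-count equals the b-count, so i ≠ j fails. So xy^t z = a^{p+p!} b^{p+p!} ∉ L.
Contradiction. Therefore L is not regular.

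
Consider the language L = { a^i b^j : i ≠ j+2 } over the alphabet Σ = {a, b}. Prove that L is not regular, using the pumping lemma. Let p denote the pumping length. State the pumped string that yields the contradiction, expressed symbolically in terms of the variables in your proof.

Assume L is regular; let p be its pumping constant.
Choose w = a^p b^{p+p!-2}. Since p ≠ (p+p!-2)+2 = p+p!, w ∈ L; and |w| ≥ p.
By the pumping lemma, w = xyz with |xy| ≤ p and |y| ≥ 1.
The first p characters of w are a's, so xy (and hence y) consists only of a's. Write y = a^k, 1 ≤ k ≤ p.
Since 1 ≤ k ≤ p, k divides p!; set t = 1 + p!/k. Then xy^t z has p + (p!/k)·k = p + p! copies of a. Now the a-count is p+p! and (b-count)+2 = (p+p!-2)+2 = p+p!, so i ≠ j+2 fails. So xy^t z = a^{p+p!} b^{p+p!-2} ∉ L.
This contradicts the pumping lemma, so L is not regular.

a^{p+p!} b^{p+p!-2}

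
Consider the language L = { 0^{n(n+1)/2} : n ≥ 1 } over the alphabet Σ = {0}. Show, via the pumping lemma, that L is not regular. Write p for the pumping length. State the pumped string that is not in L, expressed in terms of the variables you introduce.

0^{p(p+1)/2+k}

Assume L is regular; let p be its pumping constant.
Take w = 0^{p(p+1)/2} ∈ L with |w| = p(p+1)/2 ≥ p.
Write w = xyz as guaranteed by the lemma, with |xy| ≤ p and |y| ≥ 1.
Then y = 0^k for some k with 1 ≤ k ≤ p.
Pump with i = 2: xy^2z = 0^{p(p+1)/2+k}. Since 1 ≤ k ≤ p, p(p+1)/2 < p(p+1)/2+k ≤ p(p+1)/2+p < (p+1)(p+2)/2, so p(p+1)/2+k is strictly between consecutive triangular numbers. So xy^2z ∉ L.
This is a contradiction; hence L is not regular.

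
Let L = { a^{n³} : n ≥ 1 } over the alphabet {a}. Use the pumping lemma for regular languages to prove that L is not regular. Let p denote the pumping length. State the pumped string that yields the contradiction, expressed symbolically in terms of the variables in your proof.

a^{p³+k}

Assume L is regular. Let p be the pumping length given by the pumping lemma.
Take w = a^{p³} ∈ L with |w| = p³ ≥ p.
Write w = xyz as guaranteed by the lemma, with |xy| ≤ p and |y| ≥ 1.
Then y = a^k for some k with 1 ≤ k ≤ p.
Pump with i = 2: xy^2z = a^{p³+k}. Since 1 ≤ k ≤ p, p³ < p³+k ≤ p³+p < p³+3p²+3p+1 = (p+1)³, so p³+k is not a perfect cube. So xy^2z ∉ L.
This contradicts the pumping lemma, so L is not regular.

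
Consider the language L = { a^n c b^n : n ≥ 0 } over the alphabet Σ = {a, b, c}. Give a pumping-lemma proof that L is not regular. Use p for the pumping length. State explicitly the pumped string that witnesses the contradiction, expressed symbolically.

a^{p+k} c b^p

Assume L is regular. Let p be the pumping length given by the pumping lemma.
Take w = a^p c b^p ∈ L with |w| = 2p+1 ≥ p.
Write w = xyz as guaranteed by the lemma, with |xy| ≤ p and |y| ≥ 1.
The first p characters of w are a's, so xy (and hence y) consists only of a's. Write y = a^k, 1 ≤ k ≤ p.
Pump with i = 2: xy^2z = a^{p+k} c b^p, which would require p+k = p. But k ≥ 1, so xy^2z ∉ L.
This is a contradiction; hence L is not regular.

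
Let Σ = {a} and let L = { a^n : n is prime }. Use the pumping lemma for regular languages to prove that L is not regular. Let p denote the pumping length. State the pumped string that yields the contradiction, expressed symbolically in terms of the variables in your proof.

Assume L is regular. Let p be the pumping length given by the pumping lemma.
Let q be a prime with q ≥ p+2 (infinitely many primes exist), and take w = a^q ∈ L with |w| = q ≥ p.
By the pumping lemma, w = xyz with |xy| ≤ p and |y| ≥ 1.
Then y = a^k for some k with 1 ≤ k ≤ p.
Since 1 ≤ k ≤ p, |xz| = q-k. Pump with i = q+1: |xy^{q+1}z| = (q-k)+(q+1)k = q+qk = q(1+k), which is composite (both factors ≥ 2). So xy^{q+1}z = a^{q(1+k)} ∉ L.
This is a contradiction; hence L is not regular.

a^{q(1+k)}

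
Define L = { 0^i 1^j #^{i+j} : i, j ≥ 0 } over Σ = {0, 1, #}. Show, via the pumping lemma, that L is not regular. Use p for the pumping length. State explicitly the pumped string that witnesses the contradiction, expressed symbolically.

0^{p+k} 1^p #^{2p}

Toward a contradiction, assume L is regular with pumping length p.
Take w = 0^p 1^p #^{2p} ∈ L (with i=j=p, i+j=2p), |w| = 4p ≥ p.
By the pumping lemma, w = xyz with |xy| ≤ p and |y| > 0.
Because |xy| ≤ p and w begins with p copies of 0, we have y = 0^k with 1 ≤ k ≤ p.
Consider xy^2z = 0^{p+k} 1^p #^{2p}. Now the 0- and 1-counts sum to 2p+k, but the #-count is 2p ≠ 2p+k. So xy^2z ∉ L.
This contradicts the pumping lemma, so L is not regular.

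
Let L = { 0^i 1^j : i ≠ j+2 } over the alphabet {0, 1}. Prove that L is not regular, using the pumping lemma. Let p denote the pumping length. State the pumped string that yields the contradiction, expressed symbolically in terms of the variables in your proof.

Toward a contradiction, assume L is regular with pumping length p.
Choose w = 0^p 1^{p+p!-2}. Since p ≠ (p+p!-2)+2 = p+p!, w ∈ L; and |w| ≥ p.
Write w = xyz as guaranteed by the lemma, with |xy| ≤ p and |y| > 0.
Because |xy| ≤ p and w begins with p copies of 0, we have y = 0^k with 1 ≤ k ≤ p.
Since 1 ≤ k ≤ p, k divides p!; set t = 1 + p!/k. Then xy^t z has p + (p!/k)·k = p + p! copies of 0. Now the 0-count is p+p! and (1-count)+2 = (p+p!-2)+2 = p+p!, so i ≠ j+2 fails. So xy^t z = 0^{p+p!} 1^{p+p!-2} ∉ L.
This contradicts the pumping lemma, so L is not regular.

0^{p+p!} 1^{p+p!-2}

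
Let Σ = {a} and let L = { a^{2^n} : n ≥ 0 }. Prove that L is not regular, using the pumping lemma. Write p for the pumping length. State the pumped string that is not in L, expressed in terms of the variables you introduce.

Suppose for contradiction that L is regular, and let p be the pumping length.
Take w = a^{2^p} ∈ L with |w| = 2^p ≥ p.
The pumping lemma gives a decomposition w = xyz where |xy| ≤ p and |y| > 0.
Then y = a^k for some k with 1 ≤ k ≤ p.
Pump with i = 2: xy^2z = a^{2^p+k}. Since 1 ≤ k ≤ p < 2^p, we have 2^p < 2^p+k < 2^{p+1}, so 2^p+k is not a power of 2. So xy^2z ∉ L.
This contradicts the pumping lemma, so L is not regular.

a^{2^p+k}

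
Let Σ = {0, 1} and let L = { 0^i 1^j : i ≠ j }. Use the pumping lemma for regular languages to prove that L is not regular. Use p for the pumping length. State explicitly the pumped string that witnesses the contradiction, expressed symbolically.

Toward a contradiction, assume L is regular with pumping length p.
Choose w = 0^p 1^{p+p!}. Since p ≠ p+p!, w ∈ L; and |w| ≥ p.
Write w = xyz as guaranteed by the lemma, with |xy| ≤ p and |y| > 0.
Since the first p symbols of w are all 0's and |xy| ≤ p, y lies entirely in the leading 0-block: y = 0^k for some k with 1 ≤ k ≤ p.
Since 1 ≤ k ≤ p, k divides p!; set t = 1 + p!/k. Then xy^t z has p + (p!/k)·k = p + p! copies of 0. Now the 0-count equals the 1-count, so i ≠ j fails. So xy^t z = 0^{p+p!} 1^{p+p!} ∉ L.
This contradicts the pumping lemma, so L is not regular.

0^{p+p!} 1^{p+p!}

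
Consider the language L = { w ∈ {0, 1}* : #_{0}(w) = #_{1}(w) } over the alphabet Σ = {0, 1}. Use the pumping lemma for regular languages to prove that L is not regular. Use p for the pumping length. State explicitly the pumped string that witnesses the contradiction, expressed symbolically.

Toward a contradiction, assume L is regular with pumping length p.
Choose w = 0^p 1^p ∈ L with |w| = 2p ≥ p.
By the pumping lemma, w = xyz with |xy| ≤ p and |y| ≥ 1.
Because |xy| ≤ p and w begins with p copies of 0, we have y = 0^k with 1 ≤ k ≤ p.
Pump with i = 2: xy^2z = 0^{p+k} 1^p has p+k occurrences of 0 but only p of 1. Since k ≥ 1 the counts differ, so xy^2z ∉ L.
This is a contradiction; hence L is not regular.

0^{p+k} 1^p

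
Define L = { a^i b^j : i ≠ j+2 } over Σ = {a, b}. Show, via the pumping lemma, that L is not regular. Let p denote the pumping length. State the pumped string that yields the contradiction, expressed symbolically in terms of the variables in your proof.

a^{p+p!} b^{p+p!-2}

Toward a contradiction, assume L is regular with pumping length p.
Choose w = a^p b^{p+p!-2}. Since p ≠ (p+p!-2)+2 = p+p!, w ∈ L; and |w| ≥ p.
Write w = xyz as guaranteed by the lemma, with |xy| ≤ p and |y| ≥ 1.
The first p characters of w are a's, so xy (and hence y) consists only of a's. Write y = a^k, 1 ≤ k ≤ p.
Since 1 ≤ k ≤ p, k divides p!; set t = 1 + p!/k. Then xy^t z has p + (p!/k)·k = p + p! copies of a. Now the a-count is p+p! and (b-count)+2 = (p+p!-2)+2 = p+p!, so i ≠ j+2 fails. So xy^t z = a^{p+p!} b^{p+p!-2} ∉ L.
This contradicts the pumping lemma, so L is not regular.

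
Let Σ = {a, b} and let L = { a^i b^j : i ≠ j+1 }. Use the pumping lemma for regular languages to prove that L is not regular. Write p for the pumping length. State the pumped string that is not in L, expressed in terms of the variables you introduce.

a^{p+p!} b^{p+p!-1}

Assume L is regular. Let p be the pumping length given by the pumping lemma.
Choose w = a^p b^{p+p!-1}. Since p ≠ (p+p!-1)+1 = p+p!, w ∈ L; and |w| ≥ p.
By the pumping lemma, w = xyz with |xy| ≤ p and |y| > 0.
Since the first p symbols of w are all a's and |xy| ≤ p, y lies entirely in the leading a-block: y = a^k for some k with 1 ≤ k ≤ p.
Since 1 ≤ k ≤ p, k divides p!; set t = 1 + p!/k. Then xy^t z has p + (p!/k)·k = p + p! copies of a. Now the a-count is p+p! and (b-count)+1 = (p+p!-1)+1 = p+p!, so i ≠ j+1 fails. So xy^t z = a^{p+p!} b^{p+p!-1} ∉ L.
This is a contradiction; hence L is not regular.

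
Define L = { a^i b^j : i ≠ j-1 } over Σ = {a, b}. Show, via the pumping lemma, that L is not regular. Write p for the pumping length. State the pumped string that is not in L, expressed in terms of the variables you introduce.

a^{p+p!} b^{p+p!+1}

Suppose for contradiction that L is regular, and let p be the pumping length.
Choose w = a^p b^{p+p!+1}. Since p ≠ (p+p!+1)-1 = p+p!, w ∈ L; and |w| ≥ p.
By the pumping lemma, w = xyz with |xy| ≤ p and |y| ≥ 1.
Since the first p symbols of w are all a's and |xy| ≤ p, y lies entirely in the leading a-block: y = a^k for some k with 1 ≤ k ≤ p.
Since 1 ≤ k ≤ p, k divides p!; set t = 1 + p!/k. Then xy^t z has p + (p!/k)·k = p + p! copies of a. Now the a-count is p+p! and (b-count)-1 = (p+p!+1)-1 = p+p!, so i ≠ j-1 fails. So xy^t z = a^{p+p!} b^{p+p!+1} ∉ L.
This contradicts the pumping lemma, so L is not regular.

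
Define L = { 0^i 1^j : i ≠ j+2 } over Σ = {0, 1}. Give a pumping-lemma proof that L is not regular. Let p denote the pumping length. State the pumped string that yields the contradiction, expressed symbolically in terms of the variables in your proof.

0^{p+p!} 1^{p+p!-2}

Assume L is regular; let p be its pumping constant.
Choose w = 0^p 1^{p+p!-2}. Since p ≠ (p+p!-2)+2 = p+p!, w ∈ L; and |w| ≥ p.
Write w = xyz as guaranteed by the lemma, with |xy| ≤ p and |y| ≥ 1.
Because |xy| ≤ p and w begins with p copies of 0, we have y = 0^k with 1 ≤ k ≤ p.
Since 1 ≤ k ≤ p, k divides p!; set t = 1 + p!/k. Then xy^t z has p + (p!/k)·k = p + p! copies of 0. Now the 0-count is p+p! and (1-count)+2 = (p+p!-2)+2 = p+p!, so i ≠ j+2 fails. So xy^t z = 0^{p+p!} 1^{p+p!-2} ∉ L.
This is a contradiction; hence L is not regular.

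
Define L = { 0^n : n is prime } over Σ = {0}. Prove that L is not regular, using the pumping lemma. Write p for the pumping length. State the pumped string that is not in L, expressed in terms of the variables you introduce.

0^{q(1+k)}

Toward a contradiction, assume L is regular with pumping length p.
Let q be a prime with q ≥ p+2 (infinitely many primes exist), and take w = 0^q ∈ L with |w| = q ≥ p.
The pumping lemma gives a decomposition w = xyz where |xy| ≤ p and |y| > 0.
Then y = 0^k for some k with 1 ≤ k ≤ p.
Since 1 ≤ k ≤ p, |xz| = q-k. Pump with i = q+1: |xy^{q+1}z| = (q-k)+(q+1)k = q+qk = q(1+k), which is composite (both factors ≥ 2). So xy^{q+1}z = 0^{q(1+k)} ∉ L.
Contradiction. Therefore L is not regular.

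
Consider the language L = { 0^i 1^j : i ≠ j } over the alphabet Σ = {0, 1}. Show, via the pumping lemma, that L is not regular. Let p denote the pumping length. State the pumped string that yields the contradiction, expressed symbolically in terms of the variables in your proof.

Assume L is regular. Let p be the pumping length given by the pumping lemma.
Choose w = 0^p 1^{p+p!}. Since p ≠ p+p!, w ∈ L; and |w| ≥ p.
By the pumping lemma, w = xyz with |xy| ≤ p and y is nonempty.
The first p characters of w are 0's, so xy (and hence y) consists only of 0's. Write y = 0^k, 1 ≤ k ≤ p.
Since 1 ≤ k ≤ p, k divides p!; set t = 1 + p!/k. Then xy^t z has p + (p!/k)·k = p + p! copies of 0. Now the 0-count equals the 1-count, so i ≠ j fails. So xy^t z = 0^{p+p!} 1^{p+p!} ∉ L.
This contradicts the pumping lemma, so L is not regular.

0^{p+p!} 1^{p+p!}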